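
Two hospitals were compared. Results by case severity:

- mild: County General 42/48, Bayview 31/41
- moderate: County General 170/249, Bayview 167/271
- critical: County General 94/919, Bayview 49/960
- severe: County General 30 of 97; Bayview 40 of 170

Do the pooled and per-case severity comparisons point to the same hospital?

Yes

Mild: County General 42/48 = 87.5%, Bayview 31/41 = 75.6% → County General
Moderate: County General 170/249 = 68.3%, Bayview 167/271 = 61.6% → County General
Critical: County General 94/919 = 10.2%, Bayview 49/960 = 5.1% → County General
Severe: County General 30/97 = 30.9%, Bayview 40/170 = 23.5% → County General
Overall: County General 336/1313 = 25.6%, Bayview 287/1442 = 19.9% → County General
County General wins overall and in every case group — no reversal.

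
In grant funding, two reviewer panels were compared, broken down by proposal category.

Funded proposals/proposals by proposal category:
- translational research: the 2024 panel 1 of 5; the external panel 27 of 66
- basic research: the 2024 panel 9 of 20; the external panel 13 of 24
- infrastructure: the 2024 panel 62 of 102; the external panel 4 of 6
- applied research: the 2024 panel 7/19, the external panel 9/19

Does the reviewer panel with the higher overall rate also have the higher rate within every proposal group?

Translational research: the 2024 panel 1/5 = 20.0%, the external panel 27/66 = 40.9% → the external panel
Basic research: the 2024 panel 9/20 = 45.0%, the external panel 13/24 = 54.2% → the external panel
Infrastructure: the 2024 panel 62/102 = 60.8%, the external panel 4/6 = 66.7% → the external panel
Applied research: the 2024 panel 7/19 = 36.8%, the external panel 9/19 = 47.4% → the external panel
Overall: the 2024 panel 79/146 = 54.1%, the external panel 53/115 = 46.1% → the 2024 panel
The external panel wins each proposal group but the 2024 panel wins overall — the comparison reverses. The external panel's proposals skew toward translational research, which has a lower base rate.

No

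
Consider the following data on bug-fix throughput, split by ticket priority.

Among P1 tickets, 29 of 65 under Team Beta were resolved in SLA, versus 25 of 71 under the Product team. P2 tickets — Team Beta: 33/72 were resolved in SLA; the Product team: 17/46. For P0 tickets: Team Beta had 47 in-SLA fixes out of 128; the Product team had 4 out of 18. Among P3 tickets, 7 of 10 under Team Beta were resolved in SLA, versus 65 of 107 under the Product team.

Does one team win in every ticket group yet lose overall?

Yes

P1: Team Beta 29/65 = 44.6%, the Product team 25/71 = 35.2% → Team Beta
P2: Team Beta 33/72 = 45.8%, the Product team 17/46 = 37.0% → Team Beta
P0: Team Beta 47/128 = 36.7%, the Product team 4/18 = 22.2% → Team Beta
P3: Team Beta 7/10 = 70.0%, the Product team 65/107 = 60.7% → Team Beta
Overall: Team Beta 116/275 = 42.2%, the Product team 111/242 = 45.9% → the Product team
Team Beta wins each ticket group but the Product team wins overall — the comparison reverses. Team Beta's tickets skew toward P0, which has a lower base rate.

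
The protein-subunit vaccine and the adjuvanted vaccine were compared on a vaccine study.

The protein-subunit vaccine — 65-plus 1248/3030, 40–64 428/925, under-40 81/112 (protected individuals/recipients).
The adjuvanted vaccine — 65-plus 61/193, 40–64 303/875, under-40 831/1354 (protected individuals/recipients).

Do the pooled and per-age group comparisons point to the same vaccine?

No

65-plus: the protein-subunit vaccine 1248/3030 = 41.2%, the adjuvanted vaccine 61/193 = 31.6% → the protein-subunit vaccine
40–64: the protein-subunit vaccine 428/925 = 46.3%, the adjuvanted vaccine 303/875 = 34.6% → the protein-subunit vaccine
Under-40: the protein-subunit vaccine 81/112 = 72.3%, the adjuvanted vaccine 831/1354 = 61.4% → the protein-subunit vaccine
Overall: the protein-subunit vaccine 1757/4067 = 43.2%, the adjuvanted vaccine 1195/2422 = 49.3% → the adjuvanted vaccine
The protein-subunit vaccine wins each age group but the adjuvanted vaccine wins overall — the comparison reverses. The protein-subunit vaccine's recipients skew toward 65-plus, which has a lower base rate.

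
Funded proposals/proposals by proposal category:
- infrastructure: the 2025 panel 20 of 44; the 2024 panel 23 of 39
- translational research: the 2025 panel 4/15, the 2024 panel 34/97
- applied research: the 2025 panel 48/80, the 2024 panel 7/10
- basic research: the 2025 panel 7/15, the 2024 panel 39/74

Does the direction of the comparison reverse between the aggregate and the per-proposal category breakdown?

Infrastructure: the 2025 panel 20/44 = 45.5%, the 2024 panel 23/39 = 59.0% → the 2024 panel
Translational research: the 2025 panel 4/15 = 26.7%, the 2024 panel 34/97 = 35.1% → the 2024 panel
Applied research: the 2025 panel 48/80 = 60.0%, the 2024 panel 7/10 = 70.0% → the 2024 panel
Basic research: the 2025 panel 7/15 = 46.7%, the 2024 panel 39/74 = 52.7% → the 2024 panel
Overall: the 2025 panel 79/154 = 51.3%, the 2024 panel 103/220 = 46.8% → the 2025 panel
The 2024 panel wins each proposal group but the 2025 panel wins overall — the comparison reverses. The 2024 panel's proposals skew toward translational research, which has a lower base rate.

Yes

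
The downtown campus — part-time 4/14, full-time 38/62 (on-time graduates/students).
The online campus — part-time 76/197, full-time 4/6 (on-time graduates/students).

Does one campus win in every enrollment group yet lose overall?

Part-time: the downtown campus 4/14 = 28.6%, the online campus 76/197 = 38.6% → the online campus
Full-time: the downtown campus 38/62 = 61.3%, the online campus 4/6 = 66.7% → the online campus
Overall: the downtown campus 42/76 = 55.3%, the online campus 80/203 = 39.4% → the downtown campus
The online campus wins each enrollment group but the downtown campus wins overall — the comparison reverses. The online campus's students skew toward part-time, which has a lower base rate.

Yes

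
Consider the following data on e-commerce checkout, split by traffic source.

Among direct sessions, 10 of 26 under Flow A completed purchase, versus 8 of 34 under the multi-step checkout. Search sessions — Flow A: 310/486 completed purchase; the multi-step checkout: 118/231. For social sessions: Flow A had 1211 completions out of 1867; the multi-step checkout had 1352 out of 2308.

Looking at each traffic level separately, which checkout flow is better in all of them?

Direct: Flow A 10/26 = 38.5%, the multi-step checkout 8/34 = 23.5% → Flow A
Search: Flow A 310/486 = 63.8%, the multi-step checkout 118/231 = 51.1% → Flow A
Social: Flow A 1211/1867 = 64.9%, the multi-step checkout 1352/2308 = 58.6% → Flow A
Flow A has the higher rate in all 3 groups.

Flow A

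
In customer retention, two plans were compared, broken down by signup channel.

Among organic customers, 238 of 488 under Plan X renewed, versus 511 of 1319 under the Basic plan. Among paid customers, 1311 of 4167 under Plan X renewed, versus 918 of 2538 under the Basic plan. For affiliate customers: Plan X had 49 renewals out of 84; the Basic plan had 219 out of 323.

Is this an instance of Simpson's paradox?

Organic: Plan X 238/488 = 48.8%, the Basic plan 511/1319 = 38.7% → Plan X
Paid: Plan X 1311/4167 = 31.5%, the Basic plan 918/2538 = 36.2% → the Basic plan
Affiliate: Plan X 49/84 = 58.3%, the Basic plan 219/323 = 67.8% → the Basic plan
Overall: Plan X 1598/4739 = 33.7%, the Basic plan 1648/4180 = 39.4% → the Basic plan
Neither sweeps: Plan X wins 1 of 3 groups, the Basic plan wins 2. The Basic plan wins overall but not every group — no Simpson reversal.

No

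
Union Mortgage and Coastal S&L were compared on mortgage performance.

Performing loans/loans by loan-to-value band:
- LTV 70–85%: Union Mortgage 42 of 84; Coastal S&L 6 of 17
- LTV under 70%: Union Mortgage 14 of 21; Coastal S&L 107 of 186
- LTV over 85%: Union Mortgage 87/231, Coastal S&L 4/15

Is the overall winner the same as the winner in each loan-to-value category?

No

LTV 70–85%: Union Mortgage 42/84 = 50.0%, Coastal S&L 6/17 = 35.3% → Union Mortgage
LTV under 70%: Union Mortgage 14/21 = 66.7%, Coastal S&L 107/186 = 57.5% → Union Mortgage
LTV over 85%: Union Mortgage 87/231 = 37.7%, Coastal S&L 4/15 = 26.7% → Union Mortgage
Overall: Union Mortgage 143/336 = 42.6%, Coastal S&L 117/218 = 53.7% → Coastal S&L
Union Mortgage wins each loan-to-value group but Coastal S&L wins overall — the comparison reverses. Union Mortgage's loans skew toward LTV over 85%, which has a lower base rate.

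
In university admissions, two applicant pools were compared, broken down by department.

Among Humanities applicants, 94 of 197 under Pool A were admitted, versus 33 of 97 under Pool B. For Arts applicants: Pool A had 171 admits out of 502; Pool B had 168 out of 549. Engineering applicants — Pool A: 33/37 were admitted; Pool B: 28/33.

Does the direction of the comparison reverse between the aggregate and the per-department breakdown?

Humanities: Pool A 94/197 = 47.7%, Pool B 33/97 = 34.0% → Pool A
Arts: Pool A 171/502 = 34.1%, Pool B 168/549 = 30.6% → Pool A
Engineering: Pool A 33/37 = 89.2%, Pool B 28/33 = 84.8% → Pool A
Overall: Pool A 298/736 = 40.5%, Pool B 229/679 = 33.7% → Pool A
Pool A wins overall and in every department group — no reversal.

No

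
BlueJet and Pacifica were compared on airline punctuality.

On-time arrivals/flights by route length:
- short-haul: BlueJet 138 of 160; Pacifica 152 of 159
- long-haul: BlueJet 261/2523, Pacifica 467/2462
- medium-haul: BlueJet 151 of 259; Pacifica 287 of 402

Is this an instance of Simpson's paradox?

No

Short-haul: BlueJet 138/160 = 86.2%, Pacifica 152/159 = 95.6% → Pacifica
Long-haul: BlueJet 261/2523 = 10.3%, Pacifica 467/2462 = 19.0% → Pacifica
Medium-haul: BlueJet 151/259 = 58.3%, Pacifica 287/402 = 71.4% → Pacifica
Overall: BlueJet 550/2942 = 18.7%, Pacifica 906/3023 = 30.0% → Pacifica
Pacifica wins overall and in every route group — no reversal.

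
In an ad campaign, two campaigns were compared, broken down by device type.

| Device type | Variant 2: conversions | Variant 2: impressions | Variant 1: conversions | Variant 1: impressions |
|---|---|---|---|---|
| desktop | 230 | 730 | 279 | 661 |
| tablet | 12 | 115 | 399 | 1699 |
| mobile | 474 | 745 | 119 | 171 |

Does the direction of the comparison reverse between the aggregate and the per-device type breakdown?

Yes

Desktop: Variant 2 230/730 = 31.5%, Variant 1 279/661 = 42.2% → Variant 1
Tablet: Variant 2 12/115 = 10.4%, Variant 1 399/1699 = 23.5% → Variant 1
Mobile: Variant 2 474/745 = 63.6%, Variant 1 119/171 = 69.6% → Variant 1
Overall: Variant 2 716/1590 = 45.0%, Variant 1 797/2531 = 31.5% → Variant 2
Variant 1 wins each device group but Variant 2 wins overall — the comparison reverses. Variant 1's impressions skew toward tablet, which has a lower base rate.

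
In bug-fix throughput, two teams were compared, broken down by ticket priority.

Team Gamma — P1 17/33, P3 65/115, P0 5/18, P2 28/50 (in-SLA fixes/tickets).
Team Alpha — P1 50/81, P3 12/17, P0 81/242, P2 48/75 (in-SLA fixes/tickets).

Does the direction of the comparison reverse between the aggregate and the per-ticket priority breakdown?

Yes

P1: Team Gamma 17/33 = 51.5%, Team Alpha 50/81 = 61.7% → Team Alpha
P3: Team Gamma 65/115 = 56.5%, Team Alpha 12/17 = 70.6% → Team Alpha
P0: Team Gamma 5/18 = 27.8%, Team Alpha 81/242 = 33.5% → Team Alpha
P2: Team Gamma 28/50 = 56.0%, Team Alpha 48/75 = 64.0% → Team Alpha
Overall: Team Gamma 115/216 = 53.2%, Team Alpha 191/415 = 46.0% → Team Gamma
Team Alpha wins each ticket group but Team Gamma wins overall — the comparison reverses. Team Alpha's tickets skew toward P0, which has a lower base rate.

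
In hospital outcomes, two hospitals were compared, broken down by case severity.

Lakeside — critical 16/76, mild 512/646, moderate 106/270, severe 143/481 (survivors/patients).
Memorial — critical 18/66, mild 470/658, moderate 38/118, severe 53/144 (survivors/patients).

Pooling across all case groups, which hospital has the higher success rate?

Critical: Lakeside 16/76 = 21.1%, Memorial 18/66 = 27.3% → Memorial
Mild: Lakeside 512/646 = 79.3%, Memorial 470/658 = 71.4% → Lakeside
Moderate: Lakeside 106/270 = 39.3%, Memorial 38/118 = 32.2% → Lakeside
Severe: Lakeside 143/481 = 29.7%, Memorial 53/144 = 36.8% → Memorial
Overall: Lakeside 777/1473 = 52.7%, Memorial 579/986 = 58.7% → Memorial
(Neither sweeps every case group, but Memorial has the higher pooled rate.)

Memorial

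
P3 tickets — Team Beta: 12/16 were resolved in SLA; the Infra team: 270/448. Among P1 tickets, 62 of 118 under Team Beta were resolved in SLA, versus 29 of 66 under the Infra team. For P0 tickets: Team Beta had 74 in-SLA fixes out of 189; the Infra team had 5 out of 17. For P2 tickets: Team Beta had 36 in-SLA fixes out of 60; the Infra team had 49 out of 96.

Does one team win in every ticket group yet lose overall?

P3: Team Beta 12/16 = 75.0%, the Infra team 270/448 = 60.3% → Team Beta
P1: Team Beta 62/118 = 52.5%, the Infra team 29/66 = 43.9% → Team Beta
P0: Team Beta 74/189 = 39.2%, the Infra team 5/17 = 29.4% → Team Beta
P2: Team Beta 36/60 = 60.0%, the Infra team 49/96 = 51.0% → Team Beta
Overall: Team Beta 184/383 = 48.0%, the Infra team 353/627 = 56.3% → the Infra team
Team Beta wins each ticket group but the Infra team wins overall — the comparison reverses. Team Beta's tickets skew toward P0, which has a lower base rate.

Yes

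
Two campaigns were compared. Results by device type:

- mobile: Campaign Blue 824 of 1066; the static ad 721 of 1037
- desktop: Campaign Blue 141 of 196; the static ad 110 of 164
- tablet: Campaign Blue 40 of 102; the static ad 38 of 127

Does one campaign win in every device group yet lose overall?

Mobile: Campaign Blue 824/1066 = 77.3%, the static ad 721/1037 = 69.5% → Campaign Blue
Desktop: Campaign Blue 141/196 = 71.9%, the static ad 110/164 = 67.1% → Campaign Blue
Tablet: Campaign Blue 40/102 = 39.2%, the static ad 38/127 = 29.9% → Campaign Blue
Overall: Campaign Blue 1005/1364 = 73.7%, the static ad 869/1328 = 65.4% → Campaign Blue
Campaign Blue wins overall and in every device group — no reversal.

No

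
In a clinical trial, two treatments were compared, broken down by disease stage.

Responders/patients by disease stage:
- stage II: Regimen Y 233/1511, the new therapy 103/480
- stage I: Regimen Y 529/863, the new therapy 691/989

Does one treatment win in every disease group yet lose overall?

No

Stage II: Regimen Y 233/1511 = 15.4%, the new therapy 103/480 = 21.5% → the new therapy
Stage I: Regimen Y 529/863 = 61.3%, the new therapy 691/989 = 69.9% → the new therapy
Overall: Regimen Y 762/2374 = 32.1%, the new therapy 794/1469 = 54.1% → the new therapy
The new therapy wins overall and in every disease group — no reversal.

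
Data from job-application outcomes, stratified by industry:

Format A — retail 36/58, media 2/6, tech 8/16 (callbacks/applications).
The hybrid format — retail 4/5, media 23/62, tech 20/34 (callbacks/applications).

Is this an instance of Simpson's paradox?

Yes

Retail: Format A 36/58 = 62.1%, the hybrid format 4/5 = 80.0% → the hybrid format
Media: Format A 2/6 = 33.3%, the hybrid format 23/62 = 37.1% → the hybrid format
Tech: Format A 8/16 = 50.0%, the hybrid format 20/34 = 58.8% → the hybrid format
Overall: Format A 46/80 = 57.5%, the hybrid format 47/101 = 46.5% → Format A
The hybrid format wins each industry group but Format A wins overall — the comparison reverses. The hybrid format's applications skew toward media, which has a lower base rate.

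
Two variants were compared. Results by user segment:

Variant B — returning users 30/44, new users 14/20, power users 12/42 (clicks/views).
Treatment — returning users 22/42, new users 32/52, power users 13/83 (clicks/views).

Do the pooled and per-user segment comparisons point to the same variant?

Returning users: Variant B 30/44 = 68.2%, Treatment 22/42 = 52.4% → Variant B
New users: Variant B 14/20 = 70.0%, Treatment 32/52 = 61.5% → Variant B
Power users: Variant B 12/42 = 28.6%, Treatment 13/83 = 15.7% → Variant B
Overall: Variant B 56/106 = 52.8%, Treatment 67/177 = 37.9% → Variant B
Variant B wins overall and in every user group — no reversal.

Yes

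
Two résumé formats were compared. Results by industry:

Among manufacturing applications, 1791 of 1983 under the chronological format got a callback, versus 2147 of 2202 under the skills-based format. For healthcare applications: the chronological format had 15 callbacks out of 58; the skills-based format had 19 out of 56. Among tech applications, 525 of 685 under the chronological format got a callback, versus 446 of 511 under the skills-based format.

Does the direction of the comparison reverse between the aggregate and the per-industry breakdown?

No

Manufacturing: the chronological format 1791/1983 = 90.3%, the skills-based format 2147/2202 = 97.5% → the skills-based format
Healthcare: the chronological format 15/58 = 25.9%, the skills-based format 19/56 = 33.9% → the skills-based format
Tech: the chronological format 525/685 = 76.6%, the skills-based format 446/511 = 87.3% → the skills-based format
Overall: the chronological format 2331/2726 = 85.5%, the skills-based format 2612/2769 = 94.3% → the skills-based format
The skills-based format wins overall and in every industry group — no reversal.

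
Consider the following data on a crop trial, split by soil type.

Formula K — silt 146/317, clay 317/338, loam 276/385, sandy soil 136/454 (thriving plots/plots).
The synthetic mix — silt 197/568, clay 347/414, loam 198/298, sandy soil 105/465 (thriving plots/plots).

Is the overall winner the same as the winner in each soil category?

Silt: Formula K 146/317 = 46.1%, the synthetic mix 197/568 = 34.7% → Formula K
Clay: Formula K 317/338 = 93.8%, the synthetic mix 347/414 = 83.8% → Formula K
Loam: Formula K 276/385 = 71.7%, the synthetic mix 198/298 = 66.4% → Formula K
Sandy soil: Formula K 136/454 = 30.0%, the synthetic mix 105/465 = 22.6% → Formula K
Overall: Formula K 875/1494 = 58.6%, the synthetic mix 847/1745 = 48.5% → Formula K
Formula K wins overall and in every soil group — no reversal.

Yes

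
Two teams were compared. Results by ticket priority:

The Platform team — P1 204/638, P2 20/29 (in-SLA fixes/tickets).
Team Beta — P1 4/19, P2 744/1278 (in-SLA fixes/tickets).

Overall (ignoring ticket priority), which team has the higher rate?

P1: the Platform team 204/638 = 32.0%, Team Beta 4/19 = 21.1% → the Platform team
P2: the Platform team 20/29 = 69.0%, Team Beta 744/1278 = 58.2% → the Platform team
Overall: the Platform team 224/667 = 33.6%, Team Beta 748/1297 = 57.7% → Team Beta
(The Platform team wins every ticket group but Team Beta wins overall — the Platform team's tickets skew toward the low-rate P1 group.)

Team Beta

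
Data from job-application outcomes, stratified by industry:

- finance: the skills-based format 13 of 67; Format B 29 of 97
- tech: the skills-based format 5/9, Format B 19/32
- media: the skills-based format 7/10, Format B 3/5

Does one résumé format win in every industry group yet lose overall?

No

Finance: the skills-based format 13/67 = 19.4%, Format B 29/97 = 29.9% → Format B
Tech: the skills-based format 5/9 = 55.6%, Format B 19/32 = 59.4% → Format B
Media: the skills-based format 7/10 = 70.0%, Format B 3/5 = 60.0% → the skills-based format
Overall: the skills-based format 25/86 = 29.1%, Format B 51/134 = 38.1% → Format B
Neither sweeps: the skills-based format wins 1 of 3 groups, Format B wins 2. Format B wins overall but not every group — no Simpson reversal.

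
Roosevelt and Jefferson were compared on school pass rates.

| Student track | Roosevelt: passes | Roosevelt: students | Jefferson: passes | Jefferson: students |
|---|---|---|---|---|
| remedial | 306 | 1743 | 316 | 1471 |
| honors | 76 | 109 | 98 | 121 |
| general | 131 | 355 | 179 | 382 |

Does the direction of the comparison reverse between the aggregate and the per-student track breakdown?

No

Remedial: Roosevelt 306/1743 = 17.6%, Jefferson 316/1471 = 21.5% → Jefferson
Honors: Roosevelt 76/109 = 69.7%, Jefferson 98/121 = 81.0% → Jefferson
General: Roosevelt 131/355 = 36.9%, Jefferson 179/382 = 46.9% → Jefferson
Overall: Roosevelt 513/2207 = 23.2%, Jefferson 593/1974 = 30.0% → Jefferson
Jefferson wins overall and in every student group — no reversal.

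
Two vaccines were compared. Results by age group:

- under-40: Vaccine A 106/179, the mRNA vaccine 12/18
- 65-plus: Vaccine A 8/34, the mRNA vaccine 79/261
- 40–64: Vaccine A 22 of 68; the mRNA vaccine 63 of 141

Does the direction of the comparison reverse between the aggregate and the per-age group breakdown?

Yes

Under-40: Vaccine A 106/179 = 59.2%, the mRNA vaccine 12/18 = 66.7% → the mRNA vaccine
65-plus: Vaccine A 8/34 = 23.5%, the mRNA vaccine 79/261 = 30.3% → the mRNA vaccine
40–64: Vaccine A 22/68 = 32.4%, the mRNA vaccine 63/141 = 44.7% → the mRNA vaccine
Overall: Vaccine A 136/281 = 48.4%, the mRNA vaccine 154/420 = 36.7% → Vaccine A
The mRNA vaccine wins each age group but Vaccine A wins overall — the comparison reverses. The mRNA vaccine's recipients skew toward 65-plus, which has a lower base rate.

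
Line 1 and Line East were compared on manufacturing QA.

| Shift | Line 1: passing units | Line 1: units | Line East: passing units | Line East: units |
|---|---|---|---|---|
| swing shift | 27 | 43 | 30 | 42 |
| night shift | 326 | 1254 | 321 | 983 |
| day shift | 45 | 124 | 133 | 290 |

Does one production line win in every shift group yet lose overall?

No

Swing shift: Line 1 27/43 = 62.8%, Line East 30/42 = 71.4% → Line East
Night shift: Line 1 326/1254 = 26.0%, Line East 321/983 = 32.7% → Line East
Day shift: Line 1 45/124 = 36.3%, Line East 133/290 = 45.9% → Line East
Overall: Line 1 398/1421 = 28.0%, Line East 484/1315 = 36.8% → Line East
Line East wins overall and in every shift group — no reversal.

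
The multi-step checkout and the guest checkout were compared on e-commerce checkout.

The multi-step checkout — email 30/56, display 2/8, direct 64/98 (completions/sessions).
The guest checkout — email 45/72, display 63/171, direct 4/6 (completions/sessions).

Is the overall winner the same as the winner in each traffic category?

Email: the multi-step checkout 30/56 = 53.6%, the guest checkout 45/72 = 62.5% → the guest checkout
Display: the multi-step checkout 2/8 = 25.0%, the guest checkout 63/171 = 36.8% → the guest checkout
Direct: the multi-step checkout 64/98 = 65.3%, the guest checkout 4/6 = 66.7% → the guest checkout
Overall: the multi-step checkout 96/162 = 59.3%, the guest checkout 112/249 = 45.0% → the multi-step checkout
The guest checkout wins each traffic group but the multi-step checkout wins overall — the comparison reverses. The guest checkout's sessions skew toward display, which has a lower base rate.

No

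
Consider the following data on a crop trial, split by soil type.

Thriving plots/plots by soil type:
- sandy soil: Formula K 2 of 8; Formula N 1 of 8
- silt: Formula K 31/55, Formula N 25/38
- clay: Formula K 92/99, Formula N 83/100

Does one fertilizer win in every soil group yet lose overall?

No

Sandy soil: Formula K 2/8 = 25.0%, Formula N 1/8 = 12.5% → Formula K
Silt: Formula K 31/55 = 56.4%, Formula N 25/38 = 65.8% → Formula N
Clay: Formula K 92/99 = 92.9%, Formula N 83/100 = 83.0% → Formula K
Overall: Formula K 125/162 = 77.2%, Formula N 109/146 = 74.7% → Formula K
Neither sweeps: Formula K wins 2 of 3 groups, Formula N wins 1. Formula K wins overall but not every group — no Simpson reversal.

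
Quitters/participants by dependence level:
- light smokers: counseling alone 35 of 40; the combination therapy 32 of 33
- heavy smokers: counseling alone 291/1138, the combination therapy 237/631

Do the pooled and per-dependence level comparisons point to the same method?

Yes

Light smokers: counseling alone 35/40 = 87.5%, the combination therapy 32/33 = 97.0% → the combination therapy
Heavy smokers: counseling alone 291/1138 = 25.6%, the combination therapy 237/631 = 37.6% → the combination therapy
Overall: counseling alone 326/1178 = 27.7%, the combination therapy 269/664 = 40.5% → the combination therapy
The combination therapy wins overall and in every dependence group — no reversal.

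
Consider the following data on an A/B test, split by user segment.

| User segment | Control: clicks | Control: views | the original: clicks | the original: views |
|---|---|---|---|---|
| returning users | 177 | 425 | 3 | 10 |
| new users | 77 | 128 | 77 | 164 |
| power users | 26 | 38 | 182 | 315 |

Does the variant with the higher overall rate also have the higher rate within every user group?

No

Returning users: Control 177/425 = 41.6%, the original 3/10 = 30.0% → Control
New users: Control 77/128 = 60.2%, the original 77/164 = 47.0% → Control
Power users: Control 26/38 = 68.4%, the original 182/315 = 57.8% → Control
Overall: Control 280/591 = 47.4%, the original 262/489 = 53.6% → the original
Control wins each user group but the original wins overall — the comparison reverses. Control's views skew toward returning users, which has a lower base rate.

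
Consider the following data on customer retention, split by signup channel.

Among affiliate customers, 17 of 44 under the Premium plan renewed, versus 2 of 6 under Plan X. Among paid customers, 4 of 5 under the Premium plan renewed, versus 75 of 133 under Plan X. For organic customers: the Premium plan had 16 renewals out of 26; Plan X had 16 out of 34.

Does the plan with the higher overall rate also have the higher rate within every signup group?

Affiliate: the Premium plan 17/44 = 38.6%, Plan X 2/6 = 33.3% → the Premium plan
Paid: the Premium plan 4/5 = 80.0%, Plan X 75/133 = 56.4% → the Premium plan
Organic: the Premium plan 16/26 = 61.5%, Plan X 16/34 = 47.1% → the Premium plan
Overall: the Premium plan 37/75 = 49.3%, Plan X 93/173 = 53.8% → Plan X
The Premium plan wins each signup group but Plan X wins overall — the comparison reverses. The Premium plan's customers skew toward affiliate, which has a lower base rate.

No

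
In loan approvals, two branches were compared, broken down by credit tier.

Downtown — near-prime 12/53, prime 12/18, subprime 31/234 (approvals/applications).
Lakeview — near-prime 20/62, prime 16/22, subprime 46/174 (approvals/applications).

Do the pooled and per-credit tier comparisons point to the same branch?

Yes

Near-prime: Downtown 12/53 = 22.6%, Lakeview 20/62 = 32.3% → Lakeview
Prime: Downtown 12/18 = 66.7%, Lakeview 16/22 = 72.7% → Lakeview
Subprime: Downtown 31/234 = 13.2%, Lakeview 46/174 = 26.4% → Lakeview
Overall: Downtown 55/305 = 18.0%, Lakeview 82/258 = 31.8% → Lakeview
Lakeview wins overall and in every credit group — no reversal.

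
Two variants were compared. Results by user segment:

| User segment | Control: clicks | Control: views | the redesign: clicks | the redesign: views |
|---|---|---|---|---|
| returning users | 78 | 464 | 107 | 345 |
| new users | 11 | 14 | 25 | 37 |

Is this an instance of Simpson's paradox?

No

Returning users: Control 78/464 = 16.8%, the redesign 107/345 = 31.0% → the redesign
New users: Control 11/14 = 78.6%, the redesign 25/37 = 67.6% → Control
Overall: Control 89/478 = 18.6%, the redesign 132/382 = 34.6% → the redesign
Neither sweeps: Control wins 1 of 2 groups, the redesign wins 1. The redesign wins overall but not every group — no Simpson reversal.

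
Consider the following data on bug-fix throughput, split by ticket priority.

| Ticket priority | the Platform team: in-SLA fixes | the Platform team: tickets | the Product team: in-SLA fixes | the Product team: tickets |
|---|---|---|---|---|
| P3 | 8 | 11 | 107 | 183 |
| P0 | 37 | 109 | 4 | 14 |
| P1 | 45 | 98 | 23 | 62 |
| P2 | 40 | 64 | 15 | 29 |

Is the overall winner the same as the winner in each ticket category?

P3: the Platform team 8/11 = 72.7%, the Product team 107/183 = 58.5% → the Platform team
P0: the Platform team 37/109 = 33.9%, the Product team 4/14 = 28.6% → the Platform team
P1: the Platform team 45/98 = 45.9%, the Product team 23/62 = 37.1% → the Platform team
P2: the Platform team 40/64 = 62.5%, the Product team 15/29 = 51.7% → the Platform team
Overall: the Platform team 130/282 = 46.1%, the Product team 149/288 = 51.7% → the Product team
The Platform team wins each ticket group but the Product team wins overall — the comparison reverses. The Platform team's tickets skew toward P0, which has a lower base rate.

No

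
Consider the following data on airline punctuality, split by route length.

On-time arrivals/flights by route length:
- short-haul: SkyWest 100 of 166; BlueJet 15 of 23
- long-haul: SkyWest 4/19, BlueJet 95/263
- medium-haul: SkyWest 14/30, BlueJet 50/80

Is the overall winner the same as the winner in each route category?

Short-haul: SkyWest 100/166 = 60.2%, BlueJet 15/23 = 65.2% → BlueJet
Long-haul: SkyWest 4/19 = 21.1%, BlueJet 95/263 = 36.1% → BlueJet
Medium-haul: SkyWest 14/30 = 46.7%, BlueJet 50/80 = 62.5% → BlueJet
Overall: SkyWest 118/215 = 54.9%, BlueJet 160/366 = 43.7% → SkyWest
BlueJet wins each route group but SkyWest wins overall — the comparison reverses. BlueJet's flights skew toward long-haul, which has a lower base rate.

No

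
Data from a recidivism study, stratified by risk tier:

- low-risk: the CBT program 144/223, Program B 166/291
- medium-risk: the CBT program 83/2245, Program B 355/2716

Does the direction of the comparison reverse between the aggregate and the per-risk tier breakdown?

No

Low-risk: the CBT program 144/223 = 64.6%, Program B 166/291 = 57.0% → the CBT program
Medium-risk: the CBT program 83/2245 = 3.7%, Program B 355/2716 = 13.1% → Program B
Overall: the CBT program 227/2468 = 9.2%, Program B 521/3007 = 17.3% → Program B
Neither sweeps: the CBT program wins 1 of 2 groups, Program B wins 1. Program B wins overall but not every group — no Simpson reversal.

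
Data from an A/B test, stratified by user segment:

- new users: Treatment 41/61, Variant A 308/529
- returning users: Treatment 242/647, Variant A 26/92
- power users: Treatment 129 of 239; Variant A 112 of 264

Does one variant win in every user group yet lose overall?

Yes

New users: Treatment 41/61 = 67.2%, Variant A 308/529 = 58.2% → Treatment
Returning users: Treatment 242/647 = 37.4%, Variant A 26/92 = 28.3% → Treatment
Power users: Treatment 129/239 = 54.0%, Variant A 112/264 = 42.4% → Treatment
Overall: Treatment 412/947 = 43.5%, Variant A 446/885 = 50.4% → Variant A
Treatment wins each user group but Variant A wins overall — the comparison reverses. Treatment's views skew toward returning users, which has a lower base rate.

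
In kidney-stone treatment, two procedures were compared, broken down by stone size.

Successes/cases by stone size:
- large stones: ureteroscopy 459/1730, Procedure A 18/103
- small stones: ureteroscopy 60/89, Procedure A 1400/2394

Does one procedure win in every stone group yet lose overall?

Yes

Large stones: ureteroscopy 459/1730 = 26.5%, Procedure A 18/103 = 17.5% → ureteroscopy
Small stones: ureteroscopy 60/89 = 67.4%, Procedure A 1400/2394 = 58.5% → ureteroscopy
Overall: ureteroscopy 519/1819 = 28.5%, Procedure A 1418/2497 = 56.8% → Procedure A
Ureteroscopy wins each stone group but Procedure A wins overall — the comparison reverses. Ureteroscopy's cases skew toward large stones, which has a lower base rate.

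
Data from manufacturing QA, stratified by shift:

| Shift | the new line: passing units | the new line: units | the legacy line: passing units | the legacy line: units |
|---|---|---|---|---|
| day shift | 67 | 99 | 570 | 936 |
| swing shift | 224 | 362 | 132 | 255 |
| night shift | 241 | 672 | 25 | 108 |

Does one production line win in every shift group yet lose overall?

Day shift: the new line 67/99 = 67.7%, the legacy line 570/936 = 60.9% → the new line
Swing shift: the new line 224/362 = 61.9%, the legacy line 132/255 = 51.8% → the new line
Night shift: the new line 241/672 = 35.9%, the legacy line 25/108 = 23.1% → the new line
Overall: the new line 532/1133 = 47.0%, the legacy line 727/1299 = 56.0% → the legacy line
The new line wins each shift group but the legacy line wins overall — the comparison reverses. The new line's units skew toward night shift, which has a lower base rate.

Yes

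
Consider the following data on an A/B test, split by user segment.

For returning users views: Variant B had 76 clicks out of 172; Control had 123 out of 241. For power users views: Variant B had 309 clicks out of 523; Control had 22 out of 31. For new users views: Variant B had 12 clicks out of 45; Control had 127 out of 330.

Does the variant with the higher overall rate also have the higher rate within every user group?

No

Returning users: Variant B 76/172 = 44.2%, Control 123/241 = 51.0% → Control
Power users: Variant B 309/523 = 59.1%, Control 22/31 = 71.0% → Control
New users: Variant B 12/45 = 26.7%, Control 127/330 = 38.5% → Control
Overall: Variant B 397/740 = 53.6%, Control 272/602 = 45.2% → Variant B
Control wins each user group but Variant B wins overall — the comparison reverses. Control's views skew toward new users, which has a lower base rate.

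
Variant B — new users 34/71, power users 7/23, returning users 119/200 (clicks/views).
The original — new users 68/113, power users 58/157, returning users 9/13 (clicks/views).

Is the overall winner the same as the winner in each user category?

New users: Variant B 34/71 = 47.9%, the original 68/113 = 60.2% → the original
Power users: Variant B 7/23 = 30.4%, the original 58/157 = 36.9% → the original
Returning users: Variant B 119/200 = 59.5%, the original 9/13 = 69.2% → the original
Overall: Variant B 160/294 = 54.4%, the original 135/283 = 47.7% → Variant B
The original wins each user group but Variant B wins overall — the comparison reverses. The original's views skew toward power users, which has a lower base rate.

No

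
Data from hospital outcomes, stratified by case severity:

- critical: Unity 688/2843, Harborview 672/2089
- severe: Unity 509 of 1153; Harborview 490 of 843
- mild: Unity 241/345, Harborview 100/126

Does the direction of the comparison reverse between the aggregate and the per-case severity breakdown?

Critical: Unity 688/2843 = 24.2%, Harborview 672/2089 = 32.2% → Harborview
Severe: Unity 509/1153 = 44.1%, Harborview 490/843 = 58.1% → Harborview
Mild: Unity 241/345 = 69.9%, Harborview 100/126 = 79.4% → Harborview
Overall: Unity 1438/4341 = 33.1%, Harborview 1262/3058 = 41.3% → Harborview
Harborview wins overall and in every case group — no reversal.

No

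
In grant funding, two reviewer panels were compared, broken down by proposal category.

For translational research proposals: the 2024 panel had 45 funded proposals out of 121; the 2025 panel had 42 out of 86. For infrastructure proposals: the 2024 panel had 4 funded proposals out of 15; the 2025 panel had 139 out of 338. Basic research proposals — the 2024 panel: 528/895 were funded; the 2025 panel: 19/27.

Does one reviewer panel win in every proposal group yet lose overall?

Yes

Translational research: the 2024 panel 45/121 = 37.2%, the 2025 panel 42/86 = 48.8% → the 2025 panel
Infrastructure: the 2024 panel 4/15 = 26.7%, the 2025 panel 139/338 = 41.1% → the 2025 panel
Basic research: the 2024 panel 528/895 = 59.0%, the 2025 panel 19/27 = 70.4% → the 2025 panel
Overall: the 2024 panel 577/1031 = 56.0%, the 2025 panel 200/451 = 44.3% → the 2024 panel
The 2025 panel wins each proposal group but the 2024 panel wins overall — the comparison reverses. The 2025 panel's proposals skew toward infrastructure, which has a lower base rate.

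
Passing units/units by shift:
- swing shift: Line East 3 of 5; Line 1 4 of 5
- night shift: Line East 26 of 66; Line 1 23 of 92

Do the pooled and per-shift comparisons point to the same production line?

No

Swing shift: Line East 3/5 = 60.0%, Line 1 4/5 = 80.0% → Line 1
Night shift: Line East 26/66 = 39.4%, Line 1 23/92 = 25.0% → Line East
Overall: Line East 29/71 = 40.8%, Line 1 27/97 = 27.8% → Line East
Neither sweeps: Line East wins 1 of 2 groups, Line 1 wins 1. Line East wins overall but not every group — no Simpson reversal.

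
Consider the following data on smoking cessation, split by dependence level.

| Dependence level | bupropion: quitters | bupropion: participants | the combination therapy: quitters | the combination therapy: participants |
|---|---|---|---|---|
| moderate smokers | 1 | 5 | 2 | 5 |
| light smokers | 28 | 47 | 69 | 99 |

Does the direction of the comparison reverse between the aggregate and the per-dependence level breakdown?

No

Moderate smokers: bupropion 1/5 = 20.0%, the combination therapy 2/5 = 40.0% → the combination therapy
Light smokers: bupropion 28/47 = 59.6%, the combination therapy 69/99 = 69.7% → the combination therapy
Overall: bupropion 29/52 = 55.8%, the combination therapy 71/104 = 68.3% → the combination therapy
The combination therapy wins overall and in every dependence group — no reversal.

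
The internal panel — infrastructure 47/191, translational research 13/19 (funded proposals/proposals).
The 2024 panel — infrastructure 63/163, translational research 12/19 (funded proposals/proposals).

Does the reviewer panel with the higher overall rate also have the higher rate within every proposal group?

Infrastructure: the internal panel 47/191 = 24.6%, the 2024 panel 63/163 = 38.7% → the 2024 panel
Translational research: the internal panel 13/19 = 68.4%, the 2024 panel 12/19 = 63.2% → the internal panel
Overall: the internal panel 60/210 = 28.6%, the 2024 panel 75/182 = 41.2% → the 2024 panel
Neither sweeps: the internal panel wins 1 of 2 groups, the 2024 panel wins 1. The 2024 panel wins overall but not every group — no Simpson reversal.

No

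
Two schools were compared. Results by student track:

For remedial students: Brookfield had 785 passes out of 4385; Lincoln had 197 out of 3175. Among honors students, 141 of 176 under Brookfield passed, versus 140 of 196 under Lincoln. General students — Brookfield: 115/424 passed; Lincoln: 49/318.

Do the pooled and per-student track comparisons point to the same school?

Yes

Remedial: Brookfield 785/4385 = 17.9%, Lincoln 197/3175 = 6.2% → Brookfield
Honors: Brookfield 141/176 = 80.1%, Lincoln 140/196 = 71.4% → Brookfield
General: Brookfield 115/424 = 27.1%, Lincoln 49/318 = 15.4% → Brookfield
Overall: Brookfield 1041/4985 = 20.9%, Lincoln 386/3689 = 10.5% → Brookfield
Brookfield wins overall and in every student group — no reversal.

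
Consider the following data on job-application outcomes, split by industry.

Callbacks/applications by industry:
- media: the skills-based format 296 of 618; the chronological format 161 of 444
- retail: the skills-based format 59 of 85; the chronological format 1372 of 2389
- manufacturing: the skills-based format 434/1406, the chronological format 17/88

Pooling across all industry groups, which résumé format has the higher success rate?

Media: the skills-based format 296/618 = 47.9%, the chronological format 161/444 = 36.3% → the skills-based format
Retail: the skills-based format 59/85 = 69.4%, the chronological format 1372/2389 = 57.4% → the skills-based format
Manufacturing: the skills-based format 434/1406 = 30.9%, the chronological format 17/88 = 19.3% → the skills-based format
Overall: the skills-based format 789/2109 = 37.4%, the chronological format 1550/2921 = 53.1% → the chronological format
(The skills-based format wins every industry group but the chronological format wins overall — the skills-based format's applications skew toward the low-rate manufacturing group.)

the chronological format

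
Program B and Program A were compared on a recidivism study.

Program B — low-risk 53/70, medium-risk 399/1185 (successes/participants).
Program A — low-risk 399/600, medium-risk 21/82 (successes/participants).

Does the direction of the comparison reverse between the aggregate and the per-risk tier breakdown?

Low-risk: Program B 53/70 = 75.7%, Program A 399/600 = 66.5% → Program B
Medium-risk: Program B 399/1185 = 33.7%, Program A 21/82 = 25.6% → Program B
Overall: Program B 452/1255 = 36.0%, Program A 420/682 = 61.6% → Program A
Program B wins each risk group but Program A wins overall — the comparison reverses. Program B's participants skew toward medium-risk, which has a lower base rate.

Yes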